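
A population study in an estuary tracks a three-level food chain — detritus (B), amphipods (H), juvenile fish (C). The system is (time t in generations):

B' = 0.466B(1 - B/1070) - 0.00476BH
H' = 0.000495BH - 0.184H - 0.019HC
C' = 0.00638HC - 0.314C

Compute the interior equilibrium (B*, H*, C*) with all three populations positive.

B* ≈ 532, H* ≈ 49.2, C* ≈ 4.18

From dC/dt = 0: 0.00638H* = 0.314, so H* = 49.2.
From dB/dt = 0: 0.466(1 - B*/1070) = 0.00476·49.2, giving B* = 1070·(1 - 0.503) = 532.
From dH/dt = 0: 0.000495·532 - 0.184 = 0.019C*, so C* = 0.0794/0.019 = 4.18.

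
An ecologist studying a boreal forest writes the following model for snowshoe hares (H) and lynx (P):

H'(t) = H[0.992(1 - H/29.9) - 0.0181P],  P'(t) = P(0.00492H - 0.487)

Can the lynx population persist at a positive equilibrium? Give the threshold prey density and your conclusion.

The predator equation gives dP/dt > 0 only when H > 0.487/0.00492 = 99.
Without the predator, H → K = 29.9. Since 29.9 < 99, the predator cannot invade.

Threshold H = 99; K < 99, so no, the predator goes extinct.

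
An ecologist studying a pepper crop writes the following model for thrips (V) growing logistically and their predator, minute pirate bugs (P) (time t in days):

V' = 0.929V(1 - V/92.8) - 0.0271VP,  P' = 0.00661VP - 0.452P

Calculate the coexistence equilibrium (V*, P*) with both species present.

V* ≈ 68.4, P* ≈ 9.02

From dP/dt = 0 with P > 0: 0.00661V* = 0.452, so V* = 68.4.
Substitute into dV/dt = 0: 0.929(1 - 68.4/92.8) = 0.0271P*.
The bracket is 0.263, giving P* = 0.244/0.0271 = 9.02.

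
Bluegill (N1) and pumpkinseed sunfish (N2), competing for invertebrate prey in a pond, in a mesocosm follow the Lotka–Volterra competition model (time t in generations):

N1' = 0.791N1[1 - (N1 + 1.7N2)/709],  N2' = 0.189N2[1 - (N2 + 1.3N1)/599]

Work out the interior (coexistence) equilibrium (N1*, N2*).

Setting both brackets to zero gives the nullclines N1 + 1.7N2 = 709 and 1.3N1 + N2 = 599.
Substituting N2 = 599 - 1.3N1 into the first: N1(1 - 1.7·1.3) = 709 - 1.7·599.
So N1* = -309/-1.21 = 256, and then N2* = 599 - 1.3·256 = 267.

N1* ≈ 256, N2* ≈ 267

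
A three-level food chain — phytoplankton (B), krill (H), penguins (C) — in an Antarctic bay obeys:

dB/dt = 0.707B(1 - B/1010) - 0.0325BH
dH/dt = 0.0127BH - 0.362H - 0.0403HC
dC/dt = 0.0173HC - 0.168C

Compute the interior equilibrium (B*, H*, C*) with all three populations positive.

From dC/dt = 0: 0.0173H* = 0.168, so H* = 9.71.
From dB/dt = 0: 0.707(1 - B*/1010) = 0.0325·9.71, giving B* = 1010·(1 - 0.446) = 559.
From dH/dt = 0: 0.0127·559 - 0.362 = 0.0403C*, so C* = 6.74/0.0403 = 167.

B* ≈ 559, H* ≈ 9.71, C* ≈ 167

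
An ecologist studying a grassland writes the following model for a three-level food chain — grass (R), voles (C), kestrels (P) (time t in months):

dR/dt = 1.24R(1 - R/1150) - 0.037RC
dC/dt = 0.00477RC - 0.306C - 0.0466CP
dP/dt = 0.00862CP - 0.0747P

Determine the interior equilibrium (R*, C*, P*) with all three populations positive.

R* ≈ 853, C* ≈ 8.67, P* ≈ 80.7

From dP/dt = 0: 0.00862C* = 0.0747, so C* = 8.67.
From dR/dt = 0: 1.24(1 - R*/1150) = 0.037·8.67, giving R* = 1150·(1 - 0.259) = 853.
From dC/dt = 0: 0.00477·853 - 0.306 = 0.0466P*, so P* = 3.76/0.0466 = 80.7.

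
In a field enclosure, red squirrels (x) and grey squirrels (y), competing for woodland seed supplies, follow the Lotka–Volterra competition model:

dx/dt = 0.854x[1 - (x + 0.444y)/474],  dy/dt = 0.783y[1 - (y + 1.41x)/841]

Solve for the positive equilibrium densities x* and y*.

Setting both brackets to zero gives the nullclines x + 0.444y = 474 and 1.41x + y = 841.
Substituting y = 841 - 1.41x into the first: x(1 - 0.444·1.41) = 474 - 0.444·841.
So x* = 101/0.374 = 269, and then y* = 841 - 1.41·269 = 462.

x* ≈ 269, y* ≈ 462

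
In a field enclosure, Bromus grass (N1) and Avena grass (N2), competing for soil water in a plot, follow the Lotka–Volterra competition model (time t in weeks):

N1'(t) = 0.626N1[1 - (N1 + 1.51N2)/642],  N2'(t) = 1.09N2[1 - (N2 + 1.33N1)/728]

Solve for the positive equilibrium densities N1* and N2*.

N1* ≈ 454, N2* ≈ 125

Setting both brackets to zero gives the nullclines N1 + 1.51N2 = 642 and 1.33N1 + N2 = 728.
Substituting N2 = 728 - 1.33N1 into the first: N1(1 - 1.51·1.33) = 642 - 1.51·728.
So N1* = -457/-1.01 = 454, and then N2* = 728 - 1.33·454 = 125.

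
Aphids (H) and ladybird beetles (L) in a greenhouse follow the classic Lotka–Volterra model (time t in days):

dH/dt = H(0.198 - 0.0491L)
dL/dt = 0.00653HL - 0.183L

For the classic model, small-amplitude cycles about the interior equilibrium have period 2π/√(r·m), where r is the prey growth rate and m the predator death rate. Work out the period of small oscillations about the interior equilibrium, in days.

Here r = 0.198 and m = 0.183, so r·m = 0.0362.
ω = √0.0362 = 0.19 per day, hence T = 2π/ω ≈ 33 days.

T ≈ 33 days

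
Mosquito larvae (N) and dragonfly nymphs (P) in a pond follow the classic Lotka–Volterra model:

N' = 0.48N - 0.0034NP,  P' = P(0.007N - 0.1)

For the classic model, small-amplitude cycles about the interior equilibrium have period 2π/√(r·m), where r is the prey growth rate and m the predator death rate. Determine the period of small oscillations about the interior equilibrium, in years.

T ≈ 28.7 years

Here r = 0.48 and m = 0.1, so r·m = 0.048.
ω = √0.048 = 0.219 per year, hence T = 2π/ω ≈ 28.7 years.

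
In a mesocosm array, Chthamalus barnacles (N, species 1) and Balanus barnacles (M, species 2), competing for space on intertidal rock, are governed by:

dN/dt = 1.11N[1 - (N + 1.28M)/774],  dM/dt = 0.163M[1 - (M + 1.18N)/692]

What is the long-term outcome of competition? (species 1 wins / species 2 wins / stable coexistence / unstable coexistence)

unstable coexistence (outcome depends on initial conditions)

Compare the nullcline intercepts: K1/α12 = 774/1.28 = 605 < K2 = 692; K2/α21 = 692/1.18 = 586 < K1 = 774.
Since both are reversed, neither can invade when rare; the interior point is a saddle.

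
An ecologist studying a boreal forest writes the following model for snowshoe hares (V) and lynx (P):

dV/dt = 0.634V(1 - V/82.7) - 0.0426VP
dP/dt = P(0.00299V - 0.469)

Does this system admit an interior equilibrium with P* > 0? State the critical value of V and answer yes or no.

The predator equation gives dP/dt > 0 only when V > 0.469/0.00299 = 157.
Without the predator, V → K = 82.7. Since 82.7 < 157, the predator cannot invade.

Threshold V = 157; K < 157, so no, the predator goes extinct.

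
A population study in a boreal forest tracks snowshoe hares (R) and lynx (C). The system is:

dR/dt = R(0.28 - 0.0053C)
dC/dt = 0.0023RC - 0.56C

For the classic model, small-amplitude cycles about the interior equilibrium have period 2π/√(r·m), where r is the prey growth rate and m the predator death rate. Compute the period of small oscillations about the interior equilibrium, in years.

Here r = 0.28 and m = 0.56, so r·m = 0.157.
ω = √0.157 = 0.396 per year, hence T = 2π/ω ≈ 15.9 years.

T ≈ 15.9 years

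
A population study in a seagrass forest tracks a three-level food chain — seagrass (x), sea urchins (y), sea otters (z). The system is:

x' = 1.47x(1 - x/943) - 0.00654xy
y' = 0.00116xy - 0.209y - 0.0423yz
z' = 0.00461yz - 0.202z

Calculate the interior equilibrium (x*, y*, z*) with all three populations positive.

From dz/dt = 0: 0.00461y* = 0.202, so y* = 43.8.
From dx/dt = 0: 1.47(1 - x*/943) = 0.00654·43.8, giving x* = 943·(1 - 0.195) = 759.
From dy/dt = 0: 0.00116·759 - 0.209 = 0.0423z*, so z* = 0.672/0.0423 = 15.9.

x* ≈ 759, y* ≈ 43.8, z* ≈ 15.9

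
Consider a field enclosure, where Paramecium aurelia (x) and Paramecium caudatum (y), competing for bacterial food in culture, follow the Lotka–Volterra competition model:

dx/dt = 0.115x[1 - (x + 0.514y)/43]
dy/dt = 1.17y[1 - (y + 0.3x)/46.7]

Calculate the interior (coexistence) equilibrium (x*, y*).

x* ≈ 22.5, y* ≈ 40

Setting both brackets to zero gives the nullclines x + 0.514y = 43 and 0.3x + y = 46.7.
Substituting y = 46.7 - 0.3x into the first: x(1 - 0.514·0.3) = 43 - 0.514·46.7.
So x* = 19/0.846 = 22.5, and then y* = 46.7 - 0.3·22.5 = 40.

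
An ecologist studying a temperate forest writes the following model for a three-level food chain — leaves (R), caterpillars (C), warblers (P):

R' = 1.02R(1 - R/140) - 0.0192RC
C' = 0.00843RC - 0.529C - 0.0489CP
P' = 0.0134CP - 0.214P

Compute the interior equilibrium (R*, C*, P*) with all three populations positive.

R* ≈ 97.9, C* ≈ 16, P* ≈ 6.06

From dP/dt = 0: 0.0134C* = 0.214, so C* = 16.
From dR/dt = 0: 1.02(1 - R*/140) = 0.0192·16, giving R* = 140·(1 - 0.301) = 97.9.
From dC/dt = 0: 0.00843·97.9 - 0.529 = 0.0489P*, so P* = 0.296/0.0489 = 6.06.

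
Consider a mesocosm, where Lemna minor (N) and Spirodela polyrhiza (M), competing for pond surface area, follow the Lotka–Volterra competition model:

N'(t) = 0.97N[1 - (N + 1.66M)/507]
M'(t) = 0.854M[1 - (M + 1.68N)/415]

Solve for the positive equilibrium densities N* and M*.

N* ≈ 102, M* ≈ 244

Setting both brackets to zero gives the nullclines N + 1.66M = 507 and 1.68N + M = 415.
Substituting M = 415 - 1.68N into the first: N(1 - 1.66·1.68) = 507 - 1.66·415.
So N* = -182/-1.79 = 102, and then M* = 415 - 1.68·102 = 244.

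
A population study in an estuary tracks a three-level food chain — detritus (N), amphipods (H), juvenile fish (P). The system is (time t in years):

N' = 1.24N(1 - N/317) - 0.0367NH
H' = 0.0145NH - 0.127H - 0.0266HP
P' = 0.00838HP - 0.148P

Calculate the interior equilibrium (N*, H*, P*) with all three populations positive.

From dP/dt = 0: 0.00838H* = 0.148, so H* = 17.7.
From dN/dt = 0: 1.24(1 - N*/317) = 0.0367·17.7, giving N* = 317·(1 - 0.523) = 151.
From dH/dt = 0: 0.0145·151 - 0.127 = 0.0266P*, so P* = 2.07/0.0266 = 77.7.

N* ≈ 151, H* ≈ 17.7, P* ≈ 77.7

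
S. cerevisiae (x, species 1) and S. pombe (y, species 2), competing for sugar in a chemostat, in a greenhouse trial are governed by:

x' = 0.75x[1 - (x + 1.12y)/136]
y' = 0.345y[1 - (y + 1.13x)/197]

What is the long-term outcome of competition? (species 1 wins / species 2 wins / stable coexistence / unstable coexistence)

species 2 excludes species 1

Compare the nullcline intercepts: K1/α12 = 136/1.12 = 121 < K2 = 197; K2/α21 = 197/1.13 = 174 > K1 = 136.
Since the inequalities point opposite ways, species 2 can invade but species 1 cannot.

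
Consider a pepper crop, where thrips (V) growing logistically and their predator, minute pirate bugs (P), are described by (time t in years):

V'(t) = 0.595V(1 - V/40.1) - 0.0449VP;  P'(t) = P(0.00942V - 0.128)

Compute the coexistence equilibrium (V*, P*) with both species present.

V* ≈ 13.6, P* ≈ 8.76

From dP/dt = 0 with P > 0: 0.00942V* = 0.128, so V* = 13.6.
Substitute into dV/dt = 0: 0.595(1 - 13.6/40.1) = 0.0449P*.
The bracket is 0.661, giving P* = 0.393/0.0449 = 8.76.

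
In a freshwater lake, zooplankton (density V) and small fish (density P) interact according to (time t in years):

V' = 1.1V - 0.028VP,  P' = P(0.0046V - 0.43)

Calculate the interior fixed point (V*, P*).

V* ≈ 93.5, P* ≈ 39.3

Set dP/dt = 0 with P > 0: 0.0046V - 0.43 = 0, so V* = 0.43/0.0046 = 93.5.
Set dV/dt = 0 with V > 0: 1.1 - 0.028P = 0, so P* = 1.1/0.028 = 39.3.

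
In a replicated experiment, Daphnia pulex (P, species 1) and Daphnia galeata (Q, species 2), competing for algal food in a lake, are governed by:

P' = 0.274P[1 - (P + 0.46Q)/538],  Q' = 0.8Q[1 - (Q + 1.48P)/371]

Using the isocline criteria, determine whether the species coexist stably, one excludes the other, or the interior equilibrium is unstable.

Compare the nullcline intercepts: K1/α12 = 538/0.46 = 1170 > K2 = 371; K2/α21 = 371/1.48 = 251 < K1 = 538.
Since the inequalities point opposite ways, species 1 can invade but species 2 cannot.

species 1 excludes species 2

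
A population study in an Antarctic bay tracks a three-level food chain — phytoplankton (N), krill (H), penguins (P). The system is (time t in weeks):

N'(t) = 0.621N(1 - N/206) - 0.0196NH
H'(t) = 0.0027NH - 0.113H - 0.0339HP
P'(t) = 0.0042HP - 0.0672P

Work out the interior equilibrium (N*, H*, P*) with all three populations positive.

From dP/dt = 0: 0.0042H* = 0.0672, so H* = 16.
From dN/dt = 0: 0.621(1 - N*/206) = 0.0196·16, giving N* = 206·(1 - 0.505) = 102.
From dH/dt = 0: 0.0027·102 - 0.113 = 0.0339P*, so P* = 0.162/0.0339 = 4.79.

N* ≈ 102, H* ≈ 16, P* ≈ 4.79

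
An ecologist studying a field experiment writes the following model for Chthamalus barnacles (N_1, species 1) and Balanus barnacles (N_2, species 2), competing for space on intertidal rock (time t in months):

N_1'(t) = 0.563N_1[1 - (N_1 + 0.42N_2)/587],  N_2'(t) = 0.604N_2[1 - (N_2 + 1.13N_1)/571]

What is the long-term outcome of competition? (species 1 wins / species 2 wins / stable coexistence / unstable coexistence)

Compare the nullcline intercepts: K1/α12 = 587/0.42 = 1400 > K2 = 571; K2/α21 = 571/1.13 = 505 < K1 = 587.
Since the inequalities point opposite ways, species 1 can invade but species 2 cannot.

species 1 excludes species 2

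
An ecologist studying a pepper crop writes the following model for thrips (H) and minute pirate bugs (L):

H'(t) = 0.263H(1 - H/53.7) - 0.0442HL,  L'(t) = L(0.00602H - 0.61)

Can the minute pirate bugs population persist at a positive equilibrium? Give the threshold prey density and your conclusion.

The predator equation gives dL/dt > 0 only when H > 0.61/0.00602 = 101.
Without the predator, H → K = 53.7. Since 53.7 < 101, the predator cannot invade.

Threshold H = 101; K < 101, so no, the predator goes extinct.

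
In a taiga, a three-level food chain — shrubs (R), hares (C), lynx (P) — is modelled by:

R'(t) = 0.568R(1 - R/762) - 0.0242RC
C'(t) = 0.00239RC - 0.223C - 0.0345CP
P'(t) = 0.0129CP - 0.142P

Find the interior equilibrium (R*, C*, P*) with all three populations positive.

R* ≈ 405, C* ≈ 11, P* ≈ 21.6

From dP/dt = 0: 0.0129C* = 0.142, so C* = 11.
From dR/dt = 0: 0.568(1 - R*/762) = 0.0242·11, giving R* = 762·(1 - 0.469) = 405.
From dC/dt = 0: 0.00239·405 - 0.223 = 0.0345P*, so P* = 0.744/0.0345 = 21.6.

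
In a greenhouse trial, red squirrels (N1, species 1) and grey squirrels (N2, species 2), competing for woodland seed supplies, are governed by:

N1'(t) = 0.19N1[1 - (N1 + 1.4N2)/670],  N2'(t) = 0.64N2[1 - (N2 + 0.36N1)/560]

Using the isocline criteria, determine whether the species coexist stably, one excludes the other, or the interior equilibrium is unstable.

species 2 excludes species 1

Compare the nullcline intercepts: K1/α12 = 670/1.4 = 479 < K2 = 560; K2/α21 = 560/0.36 = 1560 > K1 = 670.
Since the inequalities point opposite ways, species 2 can invade but species 1 cannot.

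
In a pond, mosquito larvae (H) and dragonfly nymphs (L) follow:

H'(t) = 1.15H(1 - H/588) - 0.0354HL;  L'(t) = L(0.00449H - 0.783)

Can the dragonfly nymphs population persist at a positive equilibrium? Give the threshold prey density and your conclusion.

The predator equation gives dL/dt > 0 only when H > 0.783/0.00449 = 174.
Without the predator, H → K = 588. Since 588 > 174, the predator can invade and persist.

Threshold H = 174; K > 174, so yes, the predator persists.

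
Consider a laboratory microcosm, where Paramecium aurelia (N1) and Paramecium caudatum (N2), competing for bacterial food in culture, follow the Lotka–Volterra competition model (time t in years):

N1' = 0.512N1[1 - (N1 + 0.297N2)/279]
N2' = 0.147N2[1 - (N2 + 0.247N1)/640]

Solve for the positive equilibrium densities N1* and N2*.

Setting both brackets to zero gives the nullclines N1 + 0.297N2 = 279 and 0.247N1 + N2 = 640.
Substituting N2 = 640 - 0.247N1 into the first: N1(1 - 0.297·0.247) = 279 - 0.297·640.
So N1* = 88.9/0.927 = 96, and then N2* = 640 - 0.247·96 = 616.

N1* ≈ 96, N2* ≈ 616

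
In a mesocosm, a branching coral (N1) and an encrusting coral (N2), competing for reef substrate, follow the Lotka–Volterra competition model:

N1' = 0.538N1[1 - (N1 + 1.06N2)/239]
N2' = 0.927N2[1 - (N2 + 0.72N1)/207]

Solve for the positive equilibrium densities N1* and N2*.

Setting both brackets to zero gives the nullclines N1 + 1.06N2 = 239 and 0.72N1 + N2 = 207.
Substituting N2 = 207 - 0.72N1 into the first: N1(1 - 1.06·0.72) = 239 - 1.06·207.
So N1* = 19.6/0.237 = 82.7, and then N2* = 207 - 0.72·82.7 = 147.

N1* ≈ 82.7, N2* ≈ 147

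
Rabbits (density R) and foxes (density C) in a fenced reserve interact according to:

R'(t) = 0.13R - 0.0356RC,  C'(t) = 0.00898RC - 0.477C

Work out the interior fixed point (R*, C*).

Set dC/dt = 0 with C > 0: 0.00898R - 0.477 = 0, so R* = 0.477/0.00898 = 53.1.
Set dR/dt = 0 with R > 0: 0.13 - 0.0356C = 0, so C* = 0.13/0.0356 = 3.65.

R* ≈ 53.1, C* ≈ 3.65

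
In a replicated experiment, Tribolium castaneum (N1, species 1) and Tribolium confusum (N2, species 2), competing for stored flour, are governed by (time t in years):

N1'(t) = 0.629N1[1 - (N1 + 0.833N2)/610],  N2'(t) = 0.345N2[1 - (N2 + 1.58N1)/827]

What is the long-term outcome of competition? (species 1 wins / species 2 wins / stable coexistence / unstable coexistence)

unstable coexistence (outcome depends on initial conditions)

Compare the nullcline intercepts: K1/α12 = 610/0.833 = 732 < K2 = 827; K2/α21 = 827/1.58 = 523 < K1 = 610.
Since both are reversed, neither can invade when rare; the interior point is a saddle.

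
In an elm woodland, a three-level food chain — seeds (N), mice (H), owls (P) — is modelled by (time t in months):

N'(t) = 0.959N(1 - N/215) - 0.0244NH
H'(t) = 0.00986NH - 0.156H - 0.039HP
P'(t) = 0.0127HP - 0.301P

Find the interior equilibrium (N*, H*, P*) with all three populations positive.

From dP/dt = 0: 0.0127H* = 0.301, so H* = 23.7.
From dN/dt = 0: 0.959(1 - N*/215) = 0.0244·23.7, giving N* = 215·(1 - 0.603) = 85.4.
From dH/dt = 0: 0.00986·85.4 - 0.156 = 0.039P*, so P* = 0.686/0.039 = 17.6.

N* ≈ 85.4, H* ≈ 23.7, P* ≈ 17.6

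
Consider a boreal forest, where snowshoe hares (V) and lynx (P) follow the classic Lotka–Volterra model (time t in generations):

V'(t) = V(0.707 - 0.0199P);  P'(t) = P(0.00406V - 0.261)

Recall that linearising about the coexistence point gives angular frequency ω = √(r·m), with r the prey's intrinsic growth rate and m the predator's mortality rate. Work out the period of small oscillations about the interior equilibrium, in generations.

Here r = 0.707 and m = 0.261, so r·m = 0.185.
ω = √0.185 = 0.43 per generation, hence T = 2π/ω ≈ 14.6 generations.

T ≈ 14.6 generations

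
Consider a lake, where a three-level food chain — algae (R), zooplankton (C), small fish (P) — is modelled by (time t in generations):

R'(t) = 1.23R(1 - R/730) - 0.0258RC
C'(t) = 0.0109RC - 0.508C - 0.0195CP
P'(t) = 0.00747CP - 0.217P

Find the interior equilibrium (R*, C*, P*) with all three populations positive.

R* ≈ 285, C* ≈ 29, P* ≈ 133

From dP/dt = 0: 0.00747C* = 0.217, so C* = 29.
From dR/dt = 0: 1.23(1 - R*/730) = 0.0258·29, giving R* = 730·(1 - 0.609) = 285.
From dC/dt = 0: 0.0109·285 - 0.508 = 0.0195P*, so P* = 2.6/0.0195 = 133.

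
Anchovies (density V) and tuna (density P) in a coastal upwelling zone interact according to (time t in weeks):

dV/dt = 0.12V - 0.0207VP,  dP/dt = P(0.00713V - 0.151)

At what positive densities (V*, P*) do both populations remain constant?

Set dP/dt = 0 with P > 0: 0.00713V - 0.151 = 0, so V* = 0.151/0.00713 = 21.2.
Set dV/dt = 0 with V > 0: 0.12 - 0.0207P = 0, so P* = 0.12/0.0207 = 5.8.

V* ≈ 21.2, P* ≈ 5.8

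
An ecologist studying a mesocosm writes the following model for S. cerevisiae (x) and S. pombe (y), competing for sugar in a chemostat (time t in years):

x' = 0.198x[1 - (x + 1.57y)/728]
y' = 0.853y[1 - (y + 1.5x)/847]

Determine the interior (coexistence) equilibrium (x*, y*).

Setting both brackets to zero gives the nullclines x + 1.57y = 728 and 1.5x + y = 847.
Substituting y = 847 - 1.5x into the first: x(1 - 1.57·1.5) = 728 - 1.57·847.
So x* = -602/-1.35 = 444, and then y* = 847 - 1.5·444 = 181.

x* ≈ 444, y* ≈ 181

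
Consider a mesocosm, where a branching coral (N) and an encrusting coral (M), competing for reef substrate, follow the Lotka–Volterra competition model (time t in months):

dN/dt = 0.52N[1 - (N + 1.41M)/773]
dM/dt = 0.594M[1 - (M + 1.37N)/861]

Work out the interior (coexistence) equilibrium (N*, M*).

N* ≈ 473, M* ≈ 213

Setting both brackets to zero gives the nullclines N + 1.41M = 773 and 1.37N + M = 861.
Substituting M = 861 - 1.37N into the first: N(1 - 1.41·1.37) = 773 - 1.41·861.
So N* = -441/-0.932 = 473, and then M* = 861 - 1.37·473 = 213.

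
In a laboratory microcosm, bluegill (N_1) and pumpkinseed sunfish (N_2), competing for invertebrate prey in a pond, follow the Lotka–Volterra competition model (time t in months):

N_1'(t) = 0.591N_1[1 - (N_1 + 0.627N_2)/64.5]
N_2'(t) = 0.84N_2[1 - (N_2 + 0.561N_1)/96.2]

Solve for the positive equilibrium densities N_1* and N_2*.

Setting both brackets to zero gives the nullclines N_1 + 0.627N_2 = 64.5 and 0.561N_1 + N_2 = 96.2.
Substituting N_2 = 96.2 - 0.561N_1 into the first: N_1(1 - 0.627·0.561) = 64.5 - 0.627·96.2.
So N_1* = 4.18/0.648 = 6.45, and then N_2* = 96.2 - 0.561·6.45 = 92.6.

N_1* ≈ 6.45, N_2* ≈ 92.6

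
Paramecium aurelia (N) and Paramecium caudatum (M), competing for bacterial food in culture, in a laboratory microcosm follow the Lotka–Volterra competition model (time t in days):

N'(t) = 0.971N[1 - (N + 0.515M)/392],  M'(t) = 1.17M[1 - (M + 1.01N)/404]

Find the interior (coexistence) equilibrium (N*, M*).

N* ≈ 383, M* ≈ 16.8

Setting both brackets to zero gives the nullclines N + 0.515M = 392 and 1.01N + M = 404.
Substituting M = 404 - 1.01N into the first: N(1 - 0.515·1.01) = 392 - 0.515·404.
So N* = 184/0.48 = 383, and then M* = 404 - 1.01·383 = 16.8.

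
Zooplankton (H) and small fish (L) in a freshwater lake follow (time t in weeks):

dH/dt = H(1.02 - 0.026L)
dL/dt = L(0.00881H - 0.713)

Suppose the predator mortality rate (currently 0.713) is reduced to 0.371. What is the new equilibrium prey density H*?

H* ≈ 42.1

At the interior fixed point, setting dL/dt = 0 with L > 0 fixes H* = (predator death rate)/(HL coefficient) — independent of the other coefficients.
With the change, H* = 0.371/0.00881 = 42.1; it falls from 80.9.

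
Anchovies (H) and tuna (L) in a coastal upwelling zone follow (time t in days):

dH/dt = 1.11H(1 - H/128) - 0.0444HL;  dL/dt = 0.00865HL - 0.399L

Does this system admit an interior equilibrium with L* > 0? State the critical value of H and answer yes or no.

The predator equation gives dL/dt > 0 only when H > 0.399/0.00865 = 46.1.
Without the predator, H → K = 128. Since 128 > 46.1, the predator can invade and persist.

Threshold H = 46.1; K > 46.1, so yes, the predator persists.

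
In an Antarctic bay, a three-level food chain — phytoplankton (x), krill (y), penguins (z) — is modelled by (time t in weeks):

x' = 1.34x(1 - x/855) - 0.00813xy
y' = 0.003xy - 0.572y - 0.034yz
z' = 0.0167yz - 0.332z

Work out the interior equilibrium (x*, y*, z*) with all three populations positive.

x* ≈ 752, y* ≈ 19.9, z* ≈ 49.5

From dz/dt = 0: 0.0167y* = 0.332, so y* = 19.9.
From dx/dt = 0: 1.34(1 - x*/855) = 0.00813·19.9, giving x* = 855·(1 - 0.121) = 752.
From dy/dt = 0: 0.003·752 - 0.572 = 0.034z*, so z* = 1.68/0.034 = 49.5.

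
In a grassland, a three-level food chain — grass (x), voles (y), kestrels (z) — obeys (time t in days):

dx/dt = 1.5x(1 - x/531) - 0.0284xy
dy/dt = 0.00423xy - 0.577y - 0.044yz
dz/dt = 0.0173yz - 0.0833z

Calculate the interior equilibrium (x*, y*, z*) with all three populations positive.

From dz/dt = 0: 0.0173y* = 0.0833, so y* = 4.82.
From dx/dt = 0: 1.5(1 - x*/531) = 0.0284·4.82, giving x* = 531·(1 - 0.0912) = 483.
From dy/dt = 0: 0.00423·483 - 0.577 = 0.044z*, so z* = 1.46/0.044 = 33.3.

x* ≈ 483, y* ≈ 4.82, z* ≈ 33.3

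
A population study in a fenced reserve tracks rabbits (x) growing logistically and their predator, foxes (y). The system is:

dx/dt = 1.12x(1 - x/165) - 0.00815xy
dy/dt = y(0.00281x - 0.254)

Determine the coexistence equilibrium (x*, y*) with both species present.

x* ≈ 90.4, y* ≈ 62.1

From dy/dt = 0 with y > 0: 0.00281x* = 0.254, so x* = 90.4.
Substitute into dx/dt = 0: 1.12(1 - 90.4/165) = 0.00815y*.
The bracket is 0.452, giving y* = 0.506/0.00815 = 62.1.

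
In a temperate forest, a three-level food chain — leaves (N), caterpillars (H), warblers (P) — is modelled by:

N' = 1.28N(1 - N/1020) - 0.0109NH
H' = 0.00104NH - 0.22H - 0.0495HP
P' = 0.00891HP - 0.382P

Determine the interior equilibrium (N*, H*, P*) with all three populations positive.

From dP/dt = 0: 0.00891H* = 0.382, so H* = 42.9.
From dN/dt = 0: 1.28(1 - N*/1020) = 0.0109·42.9, giving N* = 1020·(1 - 0.365) = 648.
From dH/dt = 0: 0.00104·648 - 0.22 = 0.0495P*, so P* = 0.454/0.0495 = 9.16.

N* ≈ 648, H* ≈ 42.9, P* ≈ 9.16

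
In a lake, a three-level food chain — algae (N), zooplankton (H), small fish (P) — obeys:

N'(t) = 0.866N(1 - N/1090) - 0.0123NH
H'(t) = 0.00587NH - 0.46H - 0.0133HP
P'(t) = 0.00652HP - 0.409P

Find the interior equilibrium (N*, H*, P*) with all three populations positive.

From dP/dt = 0: 0.00652H* = 0.409, so H* = 62.7.
From dN/dt = 0: 0.866(1 - N*/1090) = 0.0123·62.7, giving N* = 1090·(1 - 0.891) = 119.
From dH/dt = 0: 0.00587·119 - 0.46 = 0.0133P*, so P* = 0.238/0.0133 = 17.9.

N* ≈ 119, H* ≈ 62.7, P* ≈ 17.9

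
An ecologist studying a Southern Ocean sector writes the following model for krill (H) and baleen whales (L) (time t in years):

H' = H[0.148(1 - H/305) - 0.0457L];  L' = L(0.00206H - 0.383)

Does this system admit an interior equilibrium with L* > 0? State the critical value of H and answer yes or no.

The predator equation gives dL/dt > 0 only when H > 0.383/0.00206 = 186.
Without the predator, H → K = 305. Since 305 > 186, the predator can invade and persist.

Threshold H = 186; K > 186, so yes, the predator persists.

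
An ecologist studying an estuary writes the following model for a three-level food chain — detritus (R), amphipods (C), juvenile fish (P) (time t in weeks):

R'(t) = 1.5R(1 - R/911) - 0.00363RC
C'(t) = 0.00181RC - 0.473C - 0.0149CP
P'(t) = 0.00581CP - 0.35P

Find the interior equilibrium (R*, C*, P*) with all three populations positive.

From dP/dt = 0: 0.00581C* = 0.35, so C* = 60.2.
From dR/dt = 0: 1.5(1 - R*/911) = 0.00363·60.2, giving R* = 911·(1 - 0.146) = 778.
From dC/dt = 0: 0.00181·778 - 0.473 = 0.0149P*, so P* = 0.936/0.0149 = 62.8.

R* ≈ 778, C* ≈ 60.2, P* ≈ 62.8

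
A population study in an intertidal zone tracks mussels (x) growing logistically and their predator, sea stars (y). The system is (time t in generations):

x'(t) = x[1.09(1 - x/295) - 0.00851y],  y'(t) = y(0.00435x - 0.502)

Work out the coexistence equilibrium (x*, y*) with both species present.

x* ≈ 115, y* ≈ 78

From dy/dt = 0 with y > 0: 0.00435x* = 0.502, so x* = 115.
Substitute into dx/dt = 0: 1.09(1 - 115/295) = 0.00851y*.
The bracket is 0.609, giving y* = 0.664/0.00851 = 78.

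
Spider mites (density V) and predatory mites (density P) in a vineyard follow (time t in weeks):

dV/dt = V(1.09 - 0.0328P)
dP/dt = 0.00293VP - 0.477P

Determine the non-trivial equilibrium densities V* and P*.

V* ≈ 163, P* ≈ 33.2

Set dP/dt = 0 with P > 0: 0.00293V - 0.477 = 0, so V* = 0.477/0.00293 = 163.
Set dV/dt = 0 with V > 0: 1.09 - 0.0328P = 0, so P* = 1.09/0.0328 = 33.2.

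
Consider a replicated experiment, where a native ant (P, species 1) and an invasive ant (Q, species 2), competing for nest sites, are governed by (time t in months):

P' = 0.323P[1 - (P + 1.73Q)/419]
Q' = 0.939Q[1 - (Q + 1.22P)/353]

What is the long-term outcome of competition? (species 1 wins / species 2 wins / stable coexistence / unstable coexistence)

unstable coexistence (outcome depends on initial conditions)

Compare the nullcline intercepts: K1/α12 = 419/1.73 = 242 < K2 = 353; K2/α21 = 353/1.22 = 289 < K1 = 419.
Since both are reversed, neither can invade when rare; the interior point is a saddle.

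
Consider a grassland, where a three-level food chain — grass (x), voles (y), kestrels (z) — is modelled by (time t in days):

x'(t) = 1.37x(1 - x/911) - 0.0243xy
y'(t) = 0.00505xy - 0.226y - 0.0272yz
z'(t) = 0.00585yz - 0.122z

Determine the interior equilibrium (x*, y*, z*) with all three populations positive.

x* ≈ 574, y* ≈ 20.9, z* ≈ 98.3

From dz/dt = 0: 0.00585y* = 0.122, so y* = 20.9.
From dx/dt = 0: 1.37(1 - x*/911) = 0.0243·20.9, giving x* = 911·(1 - 0.37) = 574.
From dy/dt = 0: 0.00505·574 - 0.226 = 0.0272z*, so z* = 2.67/0.0272 = 98.3.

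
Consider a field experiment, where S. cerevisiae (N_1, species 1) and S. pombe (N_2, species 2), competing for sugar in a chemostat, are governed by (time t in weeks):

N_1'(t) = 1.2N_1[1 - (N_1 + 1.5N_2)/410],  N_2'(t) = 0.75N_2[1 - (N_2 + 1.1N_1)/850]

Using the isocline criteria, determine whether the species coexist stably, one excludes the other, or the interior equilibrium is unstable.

Compare the nullcline intercepts: K1/α12 = 410/1.5 = 273 < K2 = 850; K2/α21 = 850/1.1 = 773 > K1 = 410.
Since the inequalities point opposite ways, species 2 can invade but species 1 cannot.

species 2 excludes species 1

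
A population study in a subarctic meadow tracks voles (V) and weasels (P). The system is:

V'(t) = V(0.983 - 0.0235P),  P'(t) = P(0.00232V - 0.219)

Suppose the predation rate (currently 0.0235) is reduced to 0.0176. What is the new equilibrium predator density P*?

P* ≈ 55.9

At the interior fixed point, setting dV/dt = 0 with V > 0 fixes P* = (prey growth rate)/(VP coefficient) — independent of the other coefficients.
With the change, P* = 0.983/0.0176 = 55.9; it rises from 41.8.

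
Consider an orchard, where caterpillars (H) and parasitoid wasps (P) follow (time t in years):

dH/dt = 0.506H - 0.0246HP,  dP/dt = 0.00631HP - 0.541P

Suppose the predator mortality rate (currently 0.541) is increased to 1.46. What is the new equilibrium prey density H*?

At the interior fixed point, setting dP/dt = 0 with P > 0 fixes H* = (predator death rate)/(HP coefficient) — independent of the other coefficients.
With the change, H* = 1.46/0.00631 = 231; it rises from 85.7.

H* ≈ 231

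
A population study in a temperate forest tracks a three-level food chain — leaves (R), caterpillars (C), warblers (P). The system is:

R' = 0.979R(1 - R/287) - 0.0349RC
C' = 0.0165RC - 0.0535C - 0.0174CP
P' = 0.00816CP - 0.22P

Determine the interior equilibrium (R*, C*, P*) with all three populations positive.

R* ≈ 11.2, C* ≈ 27, P* ≈ 7.51

From dP/dt = 0: 0.00816C* = 0.22, so C* = 27.
From dR/dt = 0: 0.979(1 - R*/287) = 0.0349·27, giving R* = 287·(1 - 0.961) = 11.2.
From dC/dt = 0: 0.0165·11.2 - 0.0535 = 0.0174P*, so P* = 0.131/0.0174 = 7.51.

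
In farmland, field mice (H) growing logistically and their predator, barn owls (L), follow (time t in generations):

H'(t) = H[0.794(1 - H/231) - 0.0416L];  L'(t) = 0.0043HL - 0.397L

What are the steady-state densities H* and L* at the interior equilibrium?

From dL/dt = 0 with L > 0: 0.0043H* = 0.397, so H* = 92.3.
Substitute into dH/dt = 0: 0.794(1 - 92.3/231) = 0.0416L*.
The bracket is 0.6, giving L* = 0.477/0.0416 = 11.5.

H* ≈ 92.3, L* ≈ 11.5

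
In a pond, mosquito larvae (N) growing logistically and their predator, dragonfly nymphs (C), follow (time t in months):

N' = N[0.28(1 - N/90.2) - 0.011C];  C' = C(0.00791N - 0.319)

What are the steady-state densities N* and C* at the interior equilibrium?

From dC/dt = 0 with C > 0: 0.00791N* = 0.319, so N* = 40.3.
Substitute into dN/dt = 0: 0.28(1 - 40.3/90.2) = 0.011C*.
The bracket is 0.553, giving C* = 0.155/0.011 = 14.1.

N* ≈ 40.3, C* ≈ 14.1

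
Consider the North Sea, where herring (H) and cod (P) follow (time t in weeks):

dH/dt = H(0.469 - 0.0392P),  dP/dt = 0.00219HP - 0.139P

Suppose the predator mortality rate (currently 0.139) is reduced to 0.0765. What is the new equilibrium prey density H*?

H* ≈ 34.9

At the interior fixed point, setting dP/dt = 0 with P > 0 fixes H* = (predator death rate)/(HP coefficient) — independent of the other coefficients.
With the change, H* = 0.0765/0.00219 = 34.9; it falls from 63.5.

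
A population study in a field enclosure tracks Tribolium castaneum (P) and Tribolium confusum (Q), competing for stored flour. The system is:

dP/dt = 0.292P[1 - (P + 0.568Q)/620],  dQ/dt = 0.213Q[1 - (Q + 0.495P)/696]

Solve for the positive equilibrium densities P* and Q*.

Setting both brackets to zero gives the nullclines P + 0.568Q = 620 and 0.495P + Q = 696.
Substituting Q = 696 - 0.495P into the first: P(1 - 0.568·0.495) = 620 - 0.568·696.
So P* = 225/0.719 = 313, and then Q* = 696 - 0.495·313 = 541.

P* ≈ 313, Q* ≈ 541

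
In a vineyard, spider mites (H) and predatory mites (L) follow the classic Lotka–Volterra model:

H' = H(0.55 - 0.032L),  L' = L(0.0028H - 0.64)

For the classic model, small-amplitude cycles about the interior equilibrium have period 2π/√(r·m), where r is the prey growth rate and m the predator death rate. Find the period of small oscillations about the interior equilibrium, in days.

Here r = 0.55 and m = 0.64, so r·m = 0.352.
ω = √0.352 = 0.593 per day, hence T = 2π/ω ≈ 10.6 days.

T ≈ 10.6 days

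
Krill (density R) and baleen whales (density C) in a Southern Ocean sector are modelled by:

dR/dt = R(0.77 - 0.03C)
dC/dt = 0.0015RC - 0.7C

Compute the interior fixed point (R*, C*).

R* ≈ 467, C* ≈ 25.7

Set dC/dt = 0 with C > 0: 0.0015R - 0.7 = 0, so R* = 0.7/0.0015 = 467.
Set dR/dt = 0 with R > 0: 0.77 - 0.03C = 0, so C* = 0.77/0.03 = 25.7.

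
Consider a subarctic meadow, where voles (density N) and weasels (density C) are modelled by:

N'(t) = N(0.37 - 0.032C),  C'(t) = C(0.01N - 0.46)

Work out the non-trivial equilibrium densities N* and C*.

N* ≈ 46, C* ≈ 11.6

Set dC/dt = 0 with C > 0: 0.01N - 0.46 = 0, so N* = 0.46/0.01 = 46.
Set dN/dt = 0 with N > 0: 0.37 - 0.032C = 0, so C* = 0.37/0.032 = 11.6.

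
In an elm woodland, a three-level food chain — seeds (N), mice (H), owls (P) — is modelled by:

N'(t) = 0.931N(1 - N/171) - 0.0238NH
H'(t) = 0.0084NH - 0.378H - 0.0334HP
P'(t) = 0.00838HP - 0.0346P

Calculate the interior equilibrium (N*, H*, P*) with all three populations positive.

N* ≈ 153, H* ≈ 4.13, P* ≈ 27.1

From dP/dt = 0: 0.00838H* = 0.0346, so H* = 4.13.
From dN/dt = 0: 0.931(1 - N*/171) = 0.0238·4.13, giving N* = 171·(1 - 0.106) = 153.
From dH/dt = 0: 0.0084·153 - 0.378 = 0.0334P*, so P* = 0.907/0.0334 = 27.1.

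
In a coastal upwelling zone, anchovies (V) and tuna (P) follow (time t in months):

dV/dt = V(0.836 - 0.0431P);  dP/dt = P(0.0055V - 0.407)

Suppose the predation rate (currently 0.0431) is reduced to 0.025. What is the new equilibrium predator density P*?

P* ≈ 33.4

At the interior fixed point, setting dV/dt = 0 with V > 0 fixes P* = (prey growth rate)/(VP coefficient) — independent of the other coefficients.
With the change, P* = 0.836/0.025 = 33.4; it rises from 19.4.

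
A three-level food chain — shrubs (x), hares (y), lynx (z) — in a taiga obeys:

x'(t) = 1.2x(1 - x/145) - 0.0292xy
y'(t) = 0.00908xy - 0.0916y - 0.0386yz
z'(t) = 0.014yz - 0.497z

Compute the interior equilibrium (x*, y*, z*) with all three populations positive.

x* ≈ 19.7, y* ≈ 35.5, z* ≈ 2.27

From dz/dt = 0: 0.014y* = 0.497, so y* = 35.5.
From dx/dt = 0: 1.2(1 - x*/145) = 0.0292·35.5, giving x* = 145·(1 - 0.864) = 19.7.
From dy/dt = 0: 0.00908·19.7 - 0.0916 = 0.0386z*, so z* = 0.0877/0.0386 = 2.27.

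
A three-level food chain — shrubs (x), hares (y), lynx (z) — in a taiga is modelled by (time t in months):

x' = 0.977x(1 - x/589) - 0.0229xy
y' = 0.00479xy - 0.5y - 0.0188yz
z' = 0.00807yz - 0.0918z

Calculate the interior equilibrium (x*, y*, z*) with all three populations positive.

From dz/dt = 0: 0.00807y* = 0.0918, so y* = 11.4.
From dx/dt = 0: 0.977(1 - x*/589) = 0.0229·11.4, giving x* = 589·(1 - 0.267) = 432.
From dy/dt = 0: 0.00479·432 - 0.5 = 0.0188z*, so z* = 1.57/0.0188 = 83.5.

x* ≈ 432, y* ≈ 11.4, z* ≈ 83.5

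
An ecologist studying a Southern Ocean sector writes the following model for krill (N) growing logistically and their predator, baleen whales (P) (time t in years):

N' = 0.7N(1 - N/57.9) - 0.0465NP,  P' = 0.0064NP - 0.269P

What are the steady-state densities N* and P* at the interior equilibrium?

From dP/dt = 0 with P > 0: 0.0064N* = 0.269, so N* = 42.
Substitute into dN/dt = 0: 0.7(1 - 42/57.9) = 0.0465P*.
The bracket is 0.274, giving P* = 0.192/0.0465 = 4.13.

N* ≈ 42, P* ≈ 4.13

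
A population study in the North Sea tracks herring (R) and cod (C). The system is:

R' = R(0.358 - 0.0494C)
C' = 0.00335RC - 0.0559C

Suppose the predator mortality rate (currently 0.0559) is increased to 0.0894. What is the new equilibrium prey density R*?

At the interior fixed point, setting dC/dt = 0 with C > 0 fixes R* = (predator death rate)/(RC coefficient) — independent of the other coefficients.
With the change, R* = 0.0894/0.00335 = 26.7; it rises from 16.7.

R* ≈ 26.7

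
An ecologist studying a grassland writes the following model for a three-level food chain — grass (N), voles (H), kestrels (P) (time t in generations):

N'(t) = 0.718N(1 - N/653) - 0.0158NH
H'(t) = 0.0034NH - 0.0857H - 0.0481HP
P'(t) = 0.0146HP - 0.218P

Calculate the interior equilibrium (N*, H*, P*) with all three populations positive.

N* ≈ 438, H* ≈ 14.9, P* ≈ 29.2

From dP/dt = 0: 0.0146H* = 0.218, so H* = 14.9.
From dN/dt = 0: 0.718(1 - N*/653) = 0.0158·14.9, giving N* = 653·(1 - 0.329) = 438.
From dH/dt = 0: 0.0034·438 - 0.0857 = 0.0481P*, so P* = 1.4/0.0481 = 29.2.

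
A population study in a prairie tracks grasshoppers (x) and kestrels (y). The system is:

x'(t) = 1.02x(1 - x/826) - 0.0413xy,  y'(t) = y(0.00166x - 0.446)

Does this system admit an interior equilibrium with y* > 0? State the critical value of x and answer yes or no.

The predator equation gives dy/dt > 0 only when x > 0.446/0.00166 = 269.
Without the predator, x → K = 826. Since 826 > 269, the predator can invade and persist.

Threshold x = 269; K > 269, so yes, the predator persists.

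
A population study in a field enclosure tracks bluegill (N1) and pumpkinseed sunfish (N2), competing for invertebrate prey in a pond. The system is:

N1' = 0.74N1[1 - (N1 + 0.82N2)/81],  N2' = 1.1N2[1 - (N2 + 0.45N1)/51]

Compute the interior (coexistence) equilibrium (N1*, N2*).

N1* ≈ 62.1, N2* ≈ 23.1

Setting both brackets to zero gives the nullclines N1 + 0.82N2 = 81 and 0.45N1 + N2 = 51.
Substituting N2 = 51 - 0.45N1 into the first: N1(1 - 0.82·0.45) = 81 - 0.82·51.
So N1* = 39.2/0.631 = 62.1, and then N2* = 51 - 0.45·62.1 = 23.1.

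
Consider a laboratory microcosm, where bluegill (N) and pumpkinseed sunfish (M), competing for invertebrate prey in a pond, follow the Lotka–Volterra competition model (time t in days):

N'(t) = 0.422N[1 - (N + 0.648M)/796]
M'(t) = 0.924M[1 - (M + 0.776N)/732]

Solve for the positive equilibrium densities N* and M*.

N* ≈ 647, M* ≈ 230

Setting both brackets to zero gives the nullclines N + 0.648M = 796 and 0.776N + M = 732.
Substituting M = 732 - 0.776N into the first: N(1 - 0.648·0.776) = 796 - 0.648·732.
So N* = 322/0.497 = 647, and then M* = 732 - 0.776·647 = 230.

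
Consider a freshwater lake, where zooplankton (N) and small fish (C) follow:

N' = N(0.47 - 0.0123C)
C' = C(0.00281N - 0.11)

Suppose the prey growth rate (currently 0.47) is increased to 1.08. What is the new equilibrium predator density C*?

C* ≈ 87.8

At the interior fixed point, setting dN/dt = 0 with N > 0 fixes C* = (prey growth rate)/(NC coefficient) — independent of the other coefficients.
With the change, C* = 1.08/0.0123 = 87.8; it rises from 38.2.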